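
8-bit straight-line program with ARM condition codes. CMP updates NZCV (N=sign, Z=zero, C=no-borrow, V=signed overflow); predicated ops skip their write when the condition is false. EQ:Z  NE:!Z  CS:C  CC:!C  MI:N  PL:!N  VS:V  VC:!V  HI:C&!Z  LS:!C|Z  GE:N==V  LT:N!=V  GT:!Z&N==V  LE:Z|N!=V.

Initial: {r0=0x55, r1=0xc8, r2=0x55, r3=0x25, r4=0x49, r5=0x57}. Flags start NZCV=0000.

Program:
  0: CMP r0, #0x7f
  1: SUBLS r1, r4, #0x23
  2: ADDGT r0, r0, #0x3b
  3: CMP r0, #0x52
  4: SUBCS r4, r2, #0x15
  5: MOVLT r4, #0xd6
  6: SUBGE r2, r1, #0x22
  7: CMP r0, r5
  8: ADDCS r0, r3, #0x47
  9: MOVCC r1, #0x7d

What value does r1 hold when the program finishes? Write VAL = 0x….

VAL = 0x7d

0: ✓ CMP  NZCV=1000
1: ✓ SUBLS  r1←0x26
2: · ADDGT
3: ✓ CMP  NZCV=0010
4: ✓ SUBCS  r4←0x40
5: · MOVLT
6: ✓ SUBGE  r2←0x04
7: ✓ CMP  NZCV=1000
8: · ADDCS
9: ✓ MOVCC  r1←0x7d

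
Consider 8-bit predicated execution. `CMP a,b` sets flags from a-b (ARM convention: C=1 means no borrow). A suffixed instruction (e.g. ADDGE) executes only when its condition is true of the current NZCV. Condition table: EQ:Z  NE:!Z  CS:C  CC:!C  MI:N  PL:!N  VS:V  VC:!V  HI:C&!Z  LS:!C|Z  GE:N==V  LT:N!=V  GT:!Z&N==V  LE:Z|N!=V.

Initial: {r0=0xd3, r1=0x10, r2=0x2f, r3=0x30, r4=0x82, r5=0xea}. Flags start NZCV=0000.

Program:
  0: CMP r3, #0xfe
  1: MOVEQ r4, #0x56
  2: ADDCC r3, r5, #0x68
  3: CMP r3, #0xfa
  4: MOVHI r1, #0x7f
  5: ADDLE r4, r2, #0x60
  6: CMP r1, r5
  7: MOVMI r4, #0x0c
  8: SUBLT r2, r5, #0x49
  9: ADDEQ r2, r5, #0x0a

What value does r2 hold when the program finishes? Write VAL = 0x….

0: ✓ CMP  NZCV=0000
1: · MOVEQ
2: ✓ ADDCC  r3←0x52
3: ✓ CMP  NZCV=0000
4: · MOVHI
5: · ADDLE
6: ✓ CMP  NZCV=0000
7: · MOVMI
8: · SUBLT
9: · ADDEQ

VAL = 0x2f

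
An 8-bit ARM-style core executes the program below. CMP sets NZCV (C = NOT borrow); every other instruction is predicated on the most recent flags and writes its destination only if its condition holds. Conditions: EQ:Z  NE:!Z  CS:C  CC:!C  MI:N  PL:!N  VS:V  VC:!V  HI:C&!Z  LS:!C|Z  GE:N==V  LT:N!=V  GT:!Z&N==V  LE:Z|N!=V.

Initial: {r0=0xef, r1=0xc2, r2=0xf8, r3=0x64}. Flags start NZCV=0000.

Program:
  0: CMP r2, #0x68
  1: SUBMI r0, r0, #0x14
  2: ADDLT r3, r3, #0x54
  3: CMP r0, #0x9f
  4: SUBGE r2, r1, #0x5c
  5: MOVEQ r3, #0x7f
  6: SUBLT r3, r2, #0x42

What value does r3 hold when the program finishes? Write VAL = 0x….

VAL = 0xb8

[0] flags=1010 → (cmp)
[1] flags=1010 MI?T → r0=0xdb
[2] flags=1010 LT?T → r3=0xb8
[3] flags=0010 → (cmp)
[4] flags=0010 GE?T → r2=0x66
[5] flags=0010 EQ?F → skip
[6] flags=0010 LT?F → skip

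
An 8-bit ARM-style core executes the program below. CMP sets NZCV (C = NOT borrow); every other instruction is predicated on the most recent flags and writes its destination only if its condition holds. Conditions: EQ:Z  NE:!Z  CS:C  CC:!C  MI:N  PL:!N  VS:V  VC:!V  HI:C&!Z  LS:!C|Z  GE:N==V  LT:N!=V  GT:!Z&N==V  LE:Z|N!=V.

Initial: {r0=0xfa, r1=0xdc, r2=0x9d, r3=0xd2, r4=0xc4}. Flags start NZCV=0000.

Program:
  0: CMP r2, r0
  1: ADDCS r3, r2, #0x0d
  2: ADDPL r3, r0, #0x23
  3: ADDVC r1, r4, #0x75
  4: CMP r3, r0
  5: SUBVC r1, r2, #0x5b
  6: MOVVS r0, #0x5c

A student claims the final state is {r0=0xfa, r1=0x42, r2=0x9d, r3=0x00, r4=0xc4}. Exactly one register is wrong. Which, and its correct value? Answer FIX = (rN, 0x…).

[0] flags=1000 → (cmp)
[1] flags=1000 CS?F → skip
[2] flags=1000 PL?F → skip
[3] flags=1000 VC?T → r1=0x39
[4] flags=1000 → (cmp)
[5] flags=1000 VC?T → r1=0x42
[6] flags=1000 VS?F → skip

FIX = (r3, 0xd2)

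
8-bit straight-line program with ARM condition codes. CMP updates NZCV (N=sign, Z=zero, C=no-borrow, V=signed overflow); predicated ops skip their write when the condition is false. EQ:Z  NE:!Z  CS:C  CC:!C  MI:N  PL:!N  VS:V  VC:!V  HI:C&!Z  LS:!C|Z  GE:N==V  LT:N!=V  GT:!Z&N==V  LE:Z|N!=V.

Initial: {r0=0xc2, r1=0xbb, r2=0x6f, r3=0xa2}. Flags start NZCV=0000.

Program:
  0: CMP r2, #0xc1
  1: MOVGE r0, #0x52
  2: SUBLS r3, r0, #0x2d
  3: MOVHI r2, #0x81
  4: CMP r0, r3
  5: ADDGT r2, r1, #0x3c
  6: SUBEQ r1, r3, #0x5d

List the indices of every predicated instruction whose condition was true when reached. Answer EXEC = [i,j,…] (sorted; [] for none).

[0] flags=1001 → (cmp)
[1] flags=1001 GE?T → r0=0x52
[2] flags=1001 LS?T → r3=0x25
[3] flags=1001 HI?F → skip
[4] flags=0010 → (cmp)
[5] flags=0010 GT?T → r2=0xf7
[6] flags=0010 EQ?F → skip

EXEC = [1,2,5]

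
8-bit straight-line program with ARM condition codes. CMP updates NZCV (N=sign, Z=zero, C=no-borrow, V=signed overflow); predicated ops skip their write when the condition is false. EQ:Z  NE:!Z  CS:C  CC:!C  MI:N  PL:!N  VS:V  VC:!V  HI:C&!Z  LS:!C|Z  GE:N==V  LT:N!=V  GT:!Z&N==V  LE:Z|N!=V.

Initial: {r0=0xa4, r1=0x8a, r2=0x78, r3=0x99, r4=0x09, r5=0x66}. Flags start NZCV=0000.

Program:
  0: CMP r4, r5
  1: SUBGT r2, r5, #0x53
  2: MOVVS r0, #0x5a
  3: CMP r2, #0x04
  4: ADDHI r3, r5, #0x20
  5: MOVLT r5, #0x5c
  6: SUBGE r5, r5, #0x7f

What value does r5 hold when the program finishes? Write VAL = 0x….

0: ✓ CMP  NZCV=1000
1: · SUBGT
2: · MOVVS
3: ✓ CMP  NZCV=0010
4: ✓ ADDHI  r3←0x86
5: · MOVLT
6: ✓ SUBGE  r5←0xe7

VAL = 0xe7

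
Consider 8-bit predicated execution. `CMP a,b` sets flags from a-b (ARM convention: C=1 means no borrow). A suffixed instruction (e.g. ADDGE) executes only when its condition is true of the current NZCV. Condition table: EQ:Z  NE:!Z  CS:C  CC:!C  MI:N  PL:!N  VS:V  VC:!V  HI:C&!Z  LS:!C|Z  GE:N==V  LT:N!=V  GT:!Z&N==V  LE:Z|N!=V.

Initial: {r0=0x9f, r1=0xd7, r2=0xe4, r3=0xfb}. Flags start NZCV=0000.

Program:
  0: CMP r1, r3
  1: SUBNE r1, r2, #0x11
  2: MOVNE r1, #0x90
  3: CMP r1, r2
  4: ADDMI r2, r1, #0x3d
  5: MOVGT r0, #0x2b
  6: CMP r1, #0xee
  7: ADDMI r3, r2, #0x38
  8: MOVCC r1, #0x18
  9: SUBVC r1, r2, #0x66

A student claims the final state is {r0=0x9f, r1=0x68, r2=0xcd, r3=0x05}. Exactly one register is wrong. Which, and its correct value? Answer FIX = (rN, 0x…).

[0] flags=1000 → (cmp)
[1] flags=1000 NE?T → r1=0xd3
[2] flags=1000 NE?T → r1=0x90
[3] flags=1000 → (cmp)
[4] flags=1000 MI?T → r2=0xcd
[5] flags=1000 GT?F → skip
[6] flags=1000 → (cmp)
[7] flags=1000 MI?T → r3=0x05
[8] flags=1000 CC?T → r1=0x18
[9] flags=1000 VC?T → r1=0x67

FIX = (r1, 0x67)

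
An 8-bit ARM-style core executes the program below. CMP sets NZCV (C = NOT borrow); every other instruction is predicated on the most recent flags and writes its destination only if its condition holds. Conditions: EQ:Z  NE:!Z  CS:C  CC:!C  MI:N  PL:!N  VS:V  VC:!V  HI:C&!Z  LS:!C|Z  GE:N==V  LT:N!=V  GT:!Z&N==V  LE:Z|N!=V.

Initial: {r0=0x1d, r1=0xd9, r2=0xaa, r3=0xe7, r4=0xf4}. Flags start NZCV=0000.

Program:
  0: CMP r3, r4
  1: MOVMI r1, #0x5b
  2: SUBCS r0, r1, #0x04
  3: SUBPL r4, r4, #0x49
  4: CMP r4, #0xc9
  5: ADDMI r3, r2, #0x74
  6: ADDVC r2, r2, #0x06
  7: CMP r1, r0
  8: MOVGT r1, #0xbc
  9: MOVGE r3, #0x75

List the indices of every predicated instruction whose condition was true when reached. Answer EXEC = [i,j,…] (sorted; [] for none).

0: ✓ CMP  NZCV=1000
1: ✓ MOVMI  r1←0x5b
2: · SUBCS
3: · SUBPL
4: ✓ CMP  NZCV=0010
5: · ADDMI
6: ✓ ADDVC  r2←0xb0
7: ✓ CMP  NZCV=0010
8: ✓ MOVGT  r1←0xbc
9: ✓ MOVGE  r3←0x75

EXEC = [1,6,8,9]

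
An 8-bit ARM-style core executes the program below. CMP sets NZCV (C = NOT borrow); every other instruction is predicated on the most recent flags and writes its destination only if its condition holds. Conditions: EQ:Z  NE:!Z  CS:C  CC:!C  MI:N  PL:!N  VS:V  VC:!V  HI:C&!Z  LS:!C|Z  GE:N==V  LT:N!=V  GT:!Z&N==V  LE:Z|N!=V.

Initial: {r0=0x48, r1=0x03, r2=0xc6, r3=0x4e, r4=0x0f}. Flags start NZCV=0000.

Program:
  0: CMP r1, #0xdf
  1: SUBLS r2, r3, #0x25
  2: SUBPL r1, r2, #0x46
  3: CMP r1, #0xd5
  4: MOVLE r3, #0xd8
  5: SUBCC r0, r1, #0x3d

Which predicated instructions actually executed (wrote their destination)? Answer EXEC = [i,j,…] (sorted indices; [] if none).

[0] flags=0000 → (cmp)
[1] flags=0000 LS?T → r2=0x29
[2] flags=0000 PL?T → r1=0xe3
[3] flags=0010 → (cmp)
[4] flags=0010 LE?F → skip
[5] flags=0010 CC?F → skip

EXEC = [1,2]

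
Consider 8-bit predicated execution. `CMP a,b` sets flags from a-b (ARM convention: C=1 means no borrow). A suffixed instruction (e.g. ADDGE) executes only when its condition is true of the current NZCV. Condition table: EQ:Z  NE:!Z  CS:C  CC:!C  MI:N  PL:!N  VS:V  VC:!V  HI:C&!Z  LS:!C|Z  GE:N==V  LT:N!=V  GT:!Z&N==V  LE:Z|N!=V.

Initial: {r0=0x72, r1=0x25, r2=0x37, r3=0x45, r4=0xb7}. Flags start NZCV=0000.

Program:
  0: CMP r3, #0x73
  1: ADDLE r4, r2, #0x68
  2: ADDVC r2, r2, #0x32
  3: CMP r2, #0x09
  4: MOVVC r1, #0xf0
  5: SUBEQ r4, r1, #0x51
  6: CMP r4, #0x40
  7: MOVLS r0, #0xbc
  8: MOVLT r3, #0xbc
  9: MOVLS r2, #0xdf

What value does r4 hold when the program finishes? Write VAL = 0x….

0: ✓ CMP  NZCV=1000
1: ✓ ADDLE  r4←0x9f
2: ✓ ADDVC  r2←0x69
3: ✓ CMP  NZCV=0010
4: ✓ MOVVC  r1←0xf0
5: · SUBEQ
6: ✓ CMP  NZCV=0011
7: · MOVLS
8: ✓ MOVLT  r3←0xbc
9: · MOVLS

VAL = 0x9f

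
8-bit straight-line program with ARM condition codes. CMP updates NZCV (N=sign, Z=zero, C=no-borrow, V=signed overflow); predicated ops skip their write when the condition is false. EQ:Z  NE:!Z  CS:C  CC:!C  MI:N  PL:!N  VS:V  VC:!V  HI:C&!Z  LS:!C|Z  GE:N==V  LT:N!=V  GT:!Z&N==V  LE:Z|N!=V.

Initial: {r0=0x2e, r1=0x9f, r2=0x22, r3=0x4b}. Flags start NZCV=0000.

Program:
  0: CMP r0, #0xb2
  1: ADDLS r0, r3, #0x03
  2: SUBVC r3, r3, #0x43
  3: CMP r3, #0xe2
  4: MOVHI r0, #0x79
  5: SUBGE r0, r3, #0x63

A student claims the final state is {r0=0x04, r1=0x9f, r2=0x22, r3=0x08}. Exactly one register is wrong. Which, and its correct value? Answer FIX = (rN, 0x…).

[0] flags=0000 → (cmp)
[1] flags=0000 LS?T → r0=0x4e
[2] flags=0000 VC?T → r3=0x08
[3] flags=0000 → (cmp)
[4] flags=0000 HI?F → skip
[5] flags=0000 GE?T → r0=0xa5

FIX = (r0, 0xa5)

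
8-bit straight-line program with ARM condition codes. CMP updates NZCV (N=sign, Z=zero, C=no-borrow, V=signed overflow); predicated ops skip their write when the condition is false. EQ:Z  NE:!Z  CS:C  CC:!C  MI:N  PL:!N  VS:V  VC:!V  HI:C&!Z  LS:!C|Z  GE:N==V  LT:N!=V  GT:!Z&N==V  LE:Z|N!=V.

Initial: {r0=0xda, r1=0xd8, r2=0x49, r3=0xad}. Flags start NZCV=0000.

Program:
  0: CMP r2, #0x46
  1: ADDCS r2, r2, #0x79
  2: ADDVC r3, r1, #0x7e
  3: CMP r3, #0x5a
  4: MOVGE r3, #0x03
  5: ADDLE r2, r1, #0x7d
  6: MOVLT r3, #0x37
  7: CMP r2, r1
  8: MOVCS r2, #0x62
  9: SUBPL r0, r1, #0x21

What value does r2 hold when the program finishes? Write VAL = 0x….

VAL = 0x55

[0] flags=0010 → (cmp)
[1] flags=0010 CS?T → r2=0xc2
[2] flags=0010 VC?T → r3=0x56
[3] flags=1000 → (cmp)
[4] flags=1000 GE?F → skip
[5] flags=1000 LE?T → r2=0x55
[6] flags=1000 LT?T → r3=0x37
[7] flags=0000 → (cmp)
[8] flags=0000 CS?F → skip
[9] flags=0000 PL?T → r0=0xb7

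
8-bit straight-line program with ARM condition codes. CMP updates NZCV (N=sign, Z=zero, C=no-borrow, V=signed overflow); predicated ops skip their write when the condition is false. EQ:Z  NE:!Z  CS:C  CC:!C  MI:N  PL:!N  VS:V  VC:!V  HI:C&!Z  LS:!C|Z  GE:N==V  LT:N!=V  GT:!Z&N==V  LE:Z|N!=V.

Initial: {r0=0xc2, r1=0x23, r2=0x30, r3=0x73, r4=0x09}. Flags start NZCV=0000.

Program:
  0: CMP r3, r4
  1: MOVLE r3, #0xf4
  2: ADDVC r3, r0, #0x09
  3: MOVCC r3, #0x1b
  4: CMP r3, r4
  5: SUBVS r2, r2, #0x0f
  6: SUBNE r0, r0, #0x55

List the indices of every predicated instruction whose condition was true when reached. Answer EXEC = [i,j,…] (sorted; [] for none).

EXEC = [2,6]

[0] flags=0010 → (cmp)
[1] flags=0010 LE?F → skip
[2] flags=0010 VC?T → r3=0xcb
[3] flags=0010 CC?F → skip
[4] flags=1010 → (cmp)
[5] flags=1010 VS?F → skip
[6] flags=1010 NE?T → r0=0x6d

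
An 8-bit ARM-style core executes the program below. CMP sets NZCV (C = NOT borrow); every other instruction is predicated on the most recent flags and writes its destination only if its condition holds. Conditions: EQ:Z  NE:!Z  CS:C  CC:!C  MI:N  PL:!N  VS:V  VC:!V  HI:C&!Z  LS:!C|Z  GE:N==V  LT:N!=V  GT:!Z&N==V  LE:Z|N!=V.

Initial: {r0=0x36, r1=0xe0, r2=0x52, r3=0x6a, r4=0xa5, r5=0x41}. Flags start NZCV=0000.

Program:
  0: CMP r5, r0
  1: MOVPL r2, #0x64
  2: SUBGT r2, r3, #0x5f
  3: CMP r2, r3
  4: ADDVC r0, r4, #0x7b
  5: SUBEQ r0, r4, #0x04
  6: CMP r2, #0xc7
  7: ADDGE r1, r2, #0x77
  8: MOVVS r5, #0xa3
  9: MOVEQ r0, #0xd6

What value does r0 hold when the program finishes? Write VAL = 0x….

0: ✓ CMP  NZCV=0010
1: ✓ MOVPL  r2←0x64
2: ✓ SUBGT  r2←0x0b
3: ✓ CMP  NZCV=1000
4: ✓ ADDVC  r0←0x20
5: · SUBEQ
6: ✓ CMP  NZCV=0000
7: ✓ ADDGE  r1←0x82
8: · MOVVS
9: · MOVEQ

VAL = 0x20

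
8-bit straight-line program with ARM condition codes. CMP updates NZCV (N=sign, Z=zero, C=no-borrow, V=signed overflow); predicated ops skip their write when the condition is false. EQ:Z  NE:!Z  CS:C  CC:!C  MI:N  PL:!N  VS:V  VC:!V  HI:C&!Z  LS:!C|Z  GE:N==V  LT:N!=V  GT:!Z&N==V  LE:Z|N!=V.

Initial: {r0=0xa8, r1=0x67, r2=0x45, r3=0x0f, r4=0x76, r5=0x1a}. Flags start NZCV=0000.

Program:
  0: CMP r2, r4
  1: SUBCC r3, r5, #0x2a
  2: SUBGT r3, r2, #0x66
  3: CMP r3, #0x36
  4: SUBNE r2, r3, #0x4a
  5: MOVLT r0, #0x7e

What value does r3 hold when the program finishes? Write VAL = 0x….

[0] flags=1000 → (cmp)
[1] flags=1000 CC?T → r3=0xf0
[2] flags=1000 GT?F → skip
[3] flags=1010 → (cmp)
[4] flags=1010 NE?T → r2=0xa6
[5] flags=1010 LT?T → r0=0x7e

VAL = 0xf0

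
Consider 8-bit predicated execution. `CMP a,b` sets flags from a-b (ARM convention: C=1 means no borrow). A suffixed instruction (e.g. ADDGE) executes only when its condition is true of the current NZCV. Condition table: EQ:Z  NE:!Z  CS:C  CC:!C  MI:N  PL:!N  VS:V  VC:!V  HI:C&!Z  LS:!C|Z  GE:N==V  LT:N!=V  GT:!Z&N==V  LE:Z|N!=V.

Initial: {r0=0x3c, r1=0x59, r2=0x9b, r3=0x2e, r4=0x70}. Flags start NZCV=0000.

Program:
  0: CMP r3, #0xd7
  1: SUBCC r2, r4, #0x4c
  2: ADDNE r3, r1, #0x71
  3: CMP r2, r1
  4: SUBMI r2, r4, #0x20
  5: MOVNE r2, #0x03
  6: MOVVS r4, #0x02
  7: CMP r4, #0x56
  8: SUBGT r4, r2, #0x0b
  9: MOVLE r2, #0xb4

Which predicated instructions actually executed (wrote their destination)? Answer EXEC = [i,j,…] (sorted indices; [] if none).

EXEC = [1,2,4,5,8]

[0] flags=0000 → (cmp)
[1] flags=0000 CC?T → r2=0x24
[2] flags=0000 NE?T → r3=0xca
[3] flags=1000 → (cmp)
[4] flags=1000 MI?T → r2=0x50
[5] flags=1000 NE?T → r2=0x03
[6] flags=1000 VS?F → skip
[7] flags=0010 → (cmp)
[8] flags=0010 GT?T → r4=0xf8
[9] flags=0010 LE?F → skip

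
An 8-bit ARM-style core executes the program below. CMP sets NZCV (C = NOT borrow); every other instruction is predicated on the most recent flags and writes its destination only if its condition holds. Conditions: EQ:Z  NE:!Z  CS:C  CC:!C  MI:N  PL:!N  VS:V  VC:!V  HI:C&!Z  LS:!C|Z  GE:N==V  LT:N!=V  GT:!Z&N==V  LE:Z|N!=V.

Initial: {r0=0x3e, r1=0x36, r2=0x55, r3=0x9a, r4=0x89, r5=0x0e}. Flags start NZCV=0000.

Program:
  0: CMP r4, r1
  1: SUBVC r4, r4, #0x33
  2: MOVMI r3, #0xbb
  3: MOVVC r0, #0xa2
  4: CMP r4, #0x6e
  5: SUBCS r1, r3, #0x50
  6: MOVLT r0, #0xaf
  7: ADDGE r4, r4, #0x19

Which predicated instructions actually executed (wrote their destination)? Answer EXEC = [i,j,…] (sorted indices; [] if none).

[0] flags=0011 → (cmp)
[1] flags=0011 VC?F → skip
[2] flags=0011 MI?F → skip
[3] flags=0011 VC?F → skip
[4] flags=0011 → (cmp)
[5] flags=0011 CS?T → r1=0x4a
[6] flags=0011 LT?T → r0=0xaf
[7] flags=0011 GE?F → skip

EXEC = [5,6]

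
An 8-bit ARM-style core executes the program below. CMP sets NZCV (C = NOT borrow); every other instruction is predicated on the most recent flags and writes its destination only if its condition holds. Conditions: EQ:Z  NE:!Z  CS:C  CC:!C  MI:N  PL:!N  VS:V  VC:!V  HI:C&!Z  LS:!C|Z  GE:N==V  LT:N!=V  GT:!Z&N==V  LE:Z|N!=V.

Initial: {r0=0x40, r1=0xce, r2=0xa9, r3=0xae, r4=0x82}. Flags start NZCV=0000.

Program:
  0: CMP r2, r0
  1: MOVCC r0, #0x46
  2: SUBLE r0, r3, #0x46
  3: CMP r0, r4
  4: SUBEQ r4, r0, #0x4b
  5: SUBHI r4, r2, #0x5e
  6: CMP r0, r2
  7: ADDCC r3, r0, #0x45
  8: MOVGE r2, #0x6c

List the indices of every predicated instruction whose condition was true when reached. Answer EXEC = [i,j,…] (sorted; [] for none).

EXEC = [2,7,8]

[0] flags=0011 → (cmp)
[1] flags=0011 CC?F → skip
[2] flags=0011 LE?T → r0=0x68
[3] flags=1001 → (cmp)
[4] flags=1001 EQ?F → skip
[5] flags=1001 HI?F → skip
[6] flags=1001 → (cmp)
[7] flags=1001 CC?T → r3=0xad
[8] flags=1001 GE?T → r2=0x6c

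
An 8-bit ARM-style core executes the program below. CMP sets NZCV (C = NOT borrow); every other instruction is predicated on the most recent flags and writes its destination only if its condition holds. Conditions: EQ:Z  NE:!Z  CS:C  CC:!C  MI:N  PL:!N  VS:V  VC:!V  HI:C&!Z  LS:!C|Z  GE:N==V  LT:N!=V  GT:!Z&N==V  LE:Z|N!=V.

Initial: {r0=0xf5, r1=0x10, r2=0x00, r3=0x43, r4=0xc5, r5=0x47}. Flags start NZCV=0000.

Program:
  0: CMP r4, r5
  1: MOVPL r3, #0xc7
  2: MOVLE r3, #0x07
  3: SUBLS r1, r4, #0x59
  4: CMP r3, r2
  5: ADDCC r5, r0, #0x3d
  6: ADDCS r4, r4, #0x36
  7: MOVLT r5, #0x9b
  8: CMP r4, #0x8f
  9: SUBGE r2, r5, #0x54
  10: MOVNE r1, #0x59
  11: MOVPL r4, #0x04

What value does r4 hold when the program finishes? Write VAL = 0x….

VAL = 0x04

0: ✓ CMP  NZCV=0011
1: ✓ MOVPL  r3←0xc7
2: ✓ MOVLE  r3←0x07
3: · SUBLS
4: ✓ CMP  NZCV=0010
5: · ADDCC
6: ✓ ADDCS  r4←0xfb
7: · MOVLT
8: ✓ CMP  NZCV=0010
9: ✓ SUBGE  r2←0xf3
10: ✓ MOVNE  r1←0x59
11: ✓ MOVPL  r4←0x04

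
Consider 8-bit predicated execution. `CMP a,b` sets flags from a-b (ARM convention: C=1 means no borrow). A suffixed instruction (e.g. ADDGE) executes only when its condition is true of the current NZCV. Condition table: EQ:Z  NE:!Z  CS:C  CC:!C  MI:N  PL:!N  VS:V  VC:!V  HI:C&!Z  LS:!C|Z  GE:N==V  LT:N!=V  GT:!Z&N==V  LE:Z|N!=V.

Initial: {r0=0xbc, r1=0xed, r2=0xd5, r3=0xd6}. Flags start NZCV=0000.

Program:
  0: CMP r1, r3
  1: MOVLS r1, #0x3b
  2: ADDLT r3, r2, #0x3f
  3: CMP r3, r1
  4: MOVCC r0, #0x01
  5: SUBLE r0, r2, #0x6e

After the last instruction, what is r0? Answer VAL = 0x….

0: ✓ CMP  NZCV=0010
1: · MOVLS
2: · ADDLT
3: ✓ CMP  NZCV=1000
4: ✓ MOVCC  r0←0x01
5: ✓ SUBLE  r0←0x67

VAL = 0x67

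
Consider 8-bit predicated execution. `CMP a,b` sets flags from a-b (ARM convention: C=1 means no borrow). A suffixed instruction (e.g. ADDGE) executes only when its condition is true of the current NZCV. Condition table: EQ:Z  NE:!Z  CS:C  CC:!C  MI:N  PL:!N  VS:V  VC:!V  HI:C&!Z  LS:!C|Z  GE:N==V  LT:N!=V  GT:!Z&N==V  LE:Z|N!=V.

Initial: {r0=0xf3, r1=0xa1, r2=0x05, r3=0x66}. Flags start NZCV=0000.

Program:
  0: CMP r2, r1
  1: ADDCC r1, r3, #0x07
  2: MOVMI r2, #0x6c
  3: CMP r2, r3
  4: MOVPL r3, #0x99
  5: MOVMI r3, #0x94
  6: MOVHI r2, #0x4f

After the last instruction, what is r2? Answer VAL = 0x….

0: ✓ CMP  NZCV=0000
1: ✓ ADDCC  r1←0x6d
2: · MOVMI
3: ✓ CMP  NZCV=1000
4: · MOVPL
5: ✓ MOVMI  r3←0x94
6: · MOVHI

VAL = 0x05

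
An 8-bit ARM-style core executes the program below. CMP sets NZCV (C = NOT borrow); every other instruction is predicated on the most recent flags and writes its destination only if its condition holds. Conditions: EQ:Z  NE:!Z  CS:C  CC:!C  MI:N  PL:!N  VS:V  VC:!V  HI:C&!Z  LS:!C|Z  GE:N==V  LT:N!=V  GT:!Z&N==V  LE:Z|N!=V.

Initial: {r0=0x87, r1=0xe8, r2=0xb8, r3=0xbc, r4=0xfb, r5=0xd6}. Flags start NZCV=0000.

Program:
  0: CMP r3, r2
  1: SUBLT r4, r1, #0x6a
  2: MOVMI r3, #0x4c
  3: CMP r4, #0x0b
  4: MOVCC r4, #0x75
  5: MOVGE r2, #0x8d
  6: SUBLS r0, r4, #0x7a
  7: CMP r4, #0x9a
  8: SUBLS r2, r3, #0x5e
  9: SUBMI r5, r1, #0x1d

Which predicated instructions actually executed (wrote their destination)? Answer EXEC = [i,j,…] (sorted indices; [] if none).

[0] flags=0010 → (cmp)
[1] flags=0010 LT?F → skip
[2] flags=0010 MI?F → skip
[3] flags=1010 → (cmp)
[4] flags=1010 CC?F → skip
[5] flags=1010 GE?F → skip
[6] flags=1010 LS?F → skip
[7] flags=0010 → (cmp)
[8] flags=0010 LS?F → skip
[9] flags=0010 MI?F → skip

EXEC = []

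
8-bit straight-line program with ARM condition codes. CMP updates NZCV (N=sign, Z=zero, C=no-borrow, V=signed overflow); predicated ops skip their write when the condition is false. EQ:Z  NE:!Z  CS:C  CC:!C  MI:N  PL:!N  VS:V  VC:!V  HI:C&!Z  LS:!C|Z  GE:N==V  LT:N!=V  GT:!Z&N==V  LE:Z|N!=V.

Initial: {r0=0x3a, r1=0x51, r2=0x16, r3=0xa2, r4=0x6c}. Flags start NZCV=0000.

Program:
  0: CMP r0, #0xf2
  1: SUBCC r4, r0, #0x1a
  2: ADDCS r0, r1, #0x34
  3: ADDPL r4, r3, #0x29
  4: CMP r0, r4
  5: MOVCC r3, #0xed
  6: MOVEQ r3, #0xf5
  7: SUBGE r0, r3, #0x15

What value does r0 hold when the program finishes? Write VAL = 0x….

0: ✓ CMP  NZCV=0000
1: ✓ SUBCC  r4←0x20
2: · ADDCS
3: ✓ ADDPL  r4←0xcb
4: ✓ CMP  NZCV=0000
5: ✓ MOVCC  r3←0xed
6: · MOVEQ
7: ✓ SUBGE  r0←0xd8

VAL = 0xd8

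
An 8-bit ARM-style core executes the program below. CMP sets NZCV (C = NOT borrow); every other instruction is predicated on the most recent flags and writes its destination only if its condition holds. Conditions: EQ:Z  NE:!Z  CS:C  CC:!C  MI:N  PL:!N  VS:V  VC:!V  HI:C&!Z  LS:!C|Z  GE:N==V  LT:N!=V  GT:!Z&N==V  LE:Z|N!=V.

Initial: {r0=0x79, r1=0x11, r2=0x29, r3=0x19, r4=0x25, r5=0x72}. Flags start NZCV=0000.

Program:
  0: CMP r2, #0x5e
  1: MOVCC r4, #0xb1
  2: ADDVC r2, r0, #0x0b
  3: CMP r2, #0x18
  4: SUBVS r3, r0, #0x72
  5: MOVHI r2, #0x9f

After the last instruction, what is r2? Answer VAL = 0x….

[0] flags=1000 → (cmp)
[1] flags=1000 CC?T → r4=0xb1
[2] flags=1000 VC?T → r2=0x84
[3] flags=0011 → (cmp)
[4] flags=0011 VS?T → r3=0x07
[5] flags=0011 HI?T → r2=0x9f

VAL = 0x9f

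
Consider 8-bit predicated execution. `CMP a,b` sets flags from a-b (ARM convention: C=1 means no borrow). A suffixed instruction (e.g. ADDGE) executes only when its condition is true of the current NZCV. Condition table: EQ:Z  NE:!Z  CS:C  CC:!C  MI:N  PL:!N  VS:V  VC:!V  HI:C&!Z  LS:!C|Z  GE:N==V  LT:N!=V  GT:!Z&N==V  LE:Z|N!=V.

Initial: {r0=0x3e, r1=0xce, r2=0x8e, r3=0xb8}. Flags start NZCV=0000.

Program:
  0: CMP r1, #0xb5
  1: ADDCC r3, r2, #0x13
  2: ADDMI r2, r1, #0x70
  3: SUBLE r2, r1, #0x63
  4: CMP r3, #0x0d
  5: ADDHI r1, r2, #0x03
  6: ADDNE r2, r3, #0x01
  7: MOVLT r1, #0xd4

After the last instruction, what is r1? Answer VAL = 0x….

[0] flags=0010 → (cmp)
[1] flags=0010 CC?F → skip
[2] flags=0010 MI?F → skip
[3] flags=0010 LE?F → skip
[4] flags=1010 → (cmp)
[5] flags=1010 HI?T → r1=0x91
[6] flags=1010 NE?T → r2=0xb9
[7] flags=1010 LT?T → r1=0xd4

VAL = 0xd4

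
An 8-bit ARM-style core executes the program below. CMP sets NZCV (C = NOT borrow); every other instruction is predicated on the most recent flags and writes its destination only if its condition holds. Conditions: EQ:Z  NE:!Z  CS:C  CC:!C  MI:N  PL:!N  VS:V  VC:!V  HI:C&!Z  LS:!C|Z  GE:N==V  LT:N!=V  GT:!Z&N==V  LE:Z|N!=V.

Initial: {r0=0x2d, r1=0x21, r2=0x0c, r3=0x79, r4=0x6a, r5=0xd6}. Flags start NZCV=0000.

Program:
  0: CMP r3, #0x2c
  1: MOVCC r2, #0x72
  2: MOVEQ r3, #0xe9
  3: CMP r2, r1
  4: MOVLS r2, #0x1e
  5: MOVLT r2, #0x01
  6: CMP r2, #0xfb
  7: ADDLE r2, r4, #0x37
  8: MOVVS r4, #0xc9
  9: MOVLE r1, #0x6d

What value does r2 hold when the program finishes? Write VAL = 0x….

VAL = 0x01

0: ✓ CMP  NZCV=0010
1: · MOVCC
2: · MOVEQ
3: ✓ CMP  NZCV=1000
4: ✓ MOVLS  r2←0x1e
5: ✓ MOVLT  r2←0x01
6: ✓ CMP  NZCV=0000
7: · ADDLE
8: · MOVVS
9: · MOVLE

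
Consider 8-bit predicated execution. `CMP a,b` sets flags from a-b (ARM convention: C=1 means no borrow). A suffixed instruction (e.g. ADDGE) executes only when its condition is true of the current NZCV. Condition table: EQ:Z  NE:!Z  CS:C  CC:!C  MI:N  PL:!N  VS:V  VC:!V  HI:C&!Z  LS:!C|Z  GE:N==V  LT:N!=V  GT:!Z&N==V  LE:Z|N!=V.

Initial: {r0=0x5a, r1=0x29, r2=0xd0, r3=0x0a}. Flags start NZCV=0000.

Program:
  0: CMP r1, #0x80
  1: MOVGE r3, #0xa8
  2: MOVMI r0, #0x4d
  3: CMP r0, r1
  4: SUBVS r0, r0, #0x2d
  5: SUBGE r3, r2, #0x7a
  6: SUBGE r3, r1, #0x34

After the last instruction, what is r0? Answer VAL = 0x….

VAL = 0x4d

0: ✓ CMP  NZCV=1001
1: ✓ MOVGE  r3←0xa8
2: ✓ MOVMI  r0←0x4d
3: ✓ CMP  NZCV=0010
4: · SUBVS
5: ✓ SUBGE  r3←0x56
6: ✓ SUBGE  r3←0xf5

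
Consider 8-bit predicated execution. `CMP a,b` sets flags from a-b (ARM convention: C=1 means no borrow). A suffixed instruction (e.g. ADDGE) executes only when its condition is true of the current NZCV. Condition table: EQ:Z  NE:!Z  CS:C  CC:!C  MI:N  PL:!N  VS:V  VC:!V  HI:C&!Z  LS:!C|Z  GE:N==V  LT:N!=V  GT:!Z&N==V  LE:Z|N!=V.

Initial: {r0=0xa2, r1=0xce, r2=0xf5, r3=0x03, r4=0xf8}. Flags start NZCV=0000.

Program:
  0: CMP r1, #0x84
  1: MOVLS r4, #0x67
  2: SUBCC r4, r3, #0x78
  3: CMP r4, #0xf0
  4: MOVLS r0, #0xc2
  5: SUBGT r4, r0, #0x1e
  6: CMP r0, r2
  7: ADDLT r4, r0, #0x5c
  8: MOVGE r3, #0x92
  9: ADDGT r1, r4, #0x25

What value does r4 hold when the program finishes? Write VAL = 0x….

[0] flags=0010 → (cmp)
[1] flags=0010 LS?F → skip
[2] flags=0010 CC?F → skip
[3] flags=0010 → (cmp)
[4] flags=0010 LS?F → skip
[5] flags=0010 GT?T → r4=0x84
[6] flags=1000 → (cmp)
[7] flags=1000 LT?T → r4=0xfe
[8] flags=1000 GE?F → skip
[9] flags=1000 GT?F → skip

VAL = 0xfe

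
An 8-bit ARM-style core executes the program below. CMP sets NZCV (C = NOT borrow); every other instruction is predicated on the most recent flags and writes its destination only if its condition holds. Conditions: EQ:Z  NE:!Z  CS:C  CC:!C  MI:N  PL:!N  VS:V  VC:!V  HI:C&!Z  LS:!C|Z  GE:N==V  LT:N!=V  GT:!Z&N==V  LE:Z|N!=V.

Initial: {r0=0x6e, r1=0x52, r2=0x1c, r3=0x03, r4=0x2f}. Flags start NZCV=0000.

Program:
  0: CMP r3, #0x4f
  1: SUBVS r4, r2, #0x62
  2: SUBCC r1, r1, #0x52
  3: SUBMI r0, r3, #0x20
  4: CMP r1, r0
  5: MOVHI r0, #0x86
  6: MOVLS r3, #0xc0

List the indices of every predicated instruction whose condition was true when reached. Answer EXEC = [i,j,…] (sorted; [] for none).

0: ✓ CMP  NZCV=1000
1: · SUBVS
2: ✓ SUBCC  r1←0x00
3: ✓ SUBMI  r0←0xe3
4: ✓ CMP  NZCV=0000
5: · MOVHI
6: ✓ MOVLS  r3←0xc0

EXEC = [2,3,6]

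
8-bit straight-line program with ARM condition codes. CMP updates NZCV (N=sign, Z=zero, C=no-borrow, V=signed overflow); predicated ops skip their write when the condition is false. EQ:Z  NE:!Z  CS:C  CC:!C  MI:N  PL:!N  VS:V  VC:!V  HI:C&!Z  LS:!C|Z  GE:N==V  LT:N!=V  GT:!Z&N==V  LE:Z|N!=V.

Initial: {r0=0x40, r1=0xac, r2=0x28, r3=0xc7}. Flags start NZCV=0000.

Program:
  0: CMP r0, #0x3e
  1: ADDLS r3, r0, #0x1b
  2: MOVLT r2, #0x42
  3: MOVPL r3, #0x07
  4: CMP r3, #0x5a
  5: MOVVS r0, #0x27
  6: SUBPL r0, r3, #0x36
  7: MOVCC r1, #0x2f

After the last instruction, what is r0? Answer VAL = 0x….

VAL = 0x40

0: ✓ CMP  NZCV=0010
1: · ADDLS
2: · MOVLT
3: ✓ MOVPL  r3←0x07
4: ✓ CMP  NZCV=1000
5: · MOVVS
6: · SUBPL
7: ✓ MOVCC  r1←0x2f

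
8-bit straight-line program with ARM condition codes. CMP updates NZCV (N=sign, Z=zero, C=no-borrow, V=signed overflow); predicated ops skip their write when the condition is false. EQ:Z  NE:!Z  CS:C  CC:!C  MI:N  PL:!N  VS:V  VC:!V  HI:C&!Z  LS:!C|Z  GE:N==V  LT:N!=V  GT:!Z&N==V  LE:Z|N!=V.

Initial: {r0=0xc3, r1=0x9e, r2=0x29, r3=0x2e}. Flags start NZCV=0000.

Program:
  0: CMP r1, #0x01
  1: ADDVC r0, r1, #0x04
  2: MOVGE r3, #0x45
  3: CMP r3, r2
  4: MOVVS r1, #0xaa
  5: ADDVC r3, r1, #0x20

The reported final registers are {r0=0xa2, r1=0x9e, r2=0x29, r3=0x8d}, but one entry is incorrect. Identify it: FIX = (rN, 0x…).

[0] flags=1010 → (cmp)
[1] flags=1010 VC?T → r0=0xa2
[2] flags=1010 GE?F → skip
[3] flags=0010 → (cmp)
[4] flags=0010 VS?F → skip
[5] flags=0010 VC?T → r3=0xbe

FIX = (r3, 0xbe)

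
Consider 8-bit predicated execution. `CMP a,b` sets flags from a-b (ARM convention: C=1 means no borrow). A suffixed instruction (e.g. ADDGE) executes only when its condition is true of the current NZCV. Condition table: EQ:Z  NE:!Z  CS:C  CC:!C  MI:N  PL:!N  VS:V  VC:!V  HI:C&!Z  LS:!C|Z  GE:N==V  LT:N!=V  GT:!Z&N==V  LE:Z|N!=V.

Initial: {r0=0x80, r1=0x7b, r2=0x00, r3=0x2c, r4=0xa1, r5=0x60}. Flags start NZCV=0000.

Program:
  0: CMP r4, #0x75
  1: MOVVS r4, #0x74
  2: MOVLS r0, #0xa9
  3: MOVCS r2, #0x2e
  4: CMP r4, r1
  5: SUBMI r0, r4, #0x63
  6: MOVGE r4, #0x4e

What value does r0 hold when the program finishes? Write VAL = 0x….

[0] flags=0011 → (cmp)
[1] flags=0011 VS?T → r4=0x74
[2] flags=0011 LS?F → skip
[3] flags=0011 CS?T → r2=0x2e
[4] flags=1000 → (cmp)
[5] flags=1000 MI?T → r0=0x11
[6] flags=1000 GE?F → skip

VAL = 0x11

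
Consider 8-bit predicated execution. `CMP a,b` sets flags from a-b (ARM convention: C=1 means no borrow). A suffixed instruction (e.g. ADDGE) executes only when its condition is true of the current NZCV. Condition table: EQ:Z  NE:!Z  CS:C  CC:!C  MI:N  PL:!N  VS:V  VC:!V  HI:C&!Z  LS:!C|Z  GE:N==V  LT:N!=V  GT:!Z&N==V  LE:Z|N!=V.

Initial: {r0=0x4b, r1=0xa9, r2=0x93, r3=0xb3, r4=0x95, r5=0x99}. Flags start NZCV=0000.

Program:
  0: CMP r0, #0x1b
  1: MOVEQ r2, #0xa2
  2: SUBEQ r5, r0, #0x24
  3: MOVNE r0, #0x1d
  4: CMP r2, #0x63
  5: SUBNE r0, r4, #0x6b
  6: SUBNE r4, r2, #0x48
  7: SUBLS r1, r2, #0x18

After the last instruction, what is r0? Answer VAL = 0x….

0: ✓ CMP  NZCV=0010
1: · MOVEQ
2: · SUBEQ
3: ✓ MOVNE  r0←0x1d
4: ✓ CMP  NZCV=0011
5: ✓ SUBNE  r0←0x2a
6: ✓ SUBNE  r4←0x4b
7: · SUBLS

VAL = 0x2a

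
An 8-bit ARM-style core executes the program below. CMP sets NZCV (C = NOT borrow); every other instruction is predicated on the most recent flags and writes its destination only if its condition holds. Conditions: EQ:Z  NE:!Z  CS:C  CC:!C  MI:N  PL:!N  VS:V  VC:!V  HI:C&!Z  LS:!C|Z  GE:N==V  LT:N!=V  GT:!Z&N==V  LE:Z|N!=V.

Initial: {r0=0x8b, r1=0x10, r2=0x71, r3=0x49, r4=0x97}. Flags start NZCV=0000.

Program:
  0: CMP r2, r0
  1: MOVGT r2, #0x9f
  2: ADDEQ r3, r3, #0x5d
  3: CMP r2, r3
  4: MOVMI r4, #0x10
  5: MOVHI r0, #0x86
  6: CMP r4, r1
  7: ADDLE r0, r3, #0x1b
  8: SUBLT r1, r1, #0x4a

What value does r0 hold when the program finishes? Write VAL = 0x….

VAL = 0x64

0: ✓ CMP  NZCV=1001
1: ✓ MOVGT  r2←0x9f
2: · ADDEQ
3: ✓ CMP  NZCV=0011
4: · MOVMI
5: ✓ MOVHI  r0←0x86
6: ✓ CMP  NZCV=1010
7: ✓ ADDLE  r0←0x64
8: ✓ SUBLT  r1←0xc6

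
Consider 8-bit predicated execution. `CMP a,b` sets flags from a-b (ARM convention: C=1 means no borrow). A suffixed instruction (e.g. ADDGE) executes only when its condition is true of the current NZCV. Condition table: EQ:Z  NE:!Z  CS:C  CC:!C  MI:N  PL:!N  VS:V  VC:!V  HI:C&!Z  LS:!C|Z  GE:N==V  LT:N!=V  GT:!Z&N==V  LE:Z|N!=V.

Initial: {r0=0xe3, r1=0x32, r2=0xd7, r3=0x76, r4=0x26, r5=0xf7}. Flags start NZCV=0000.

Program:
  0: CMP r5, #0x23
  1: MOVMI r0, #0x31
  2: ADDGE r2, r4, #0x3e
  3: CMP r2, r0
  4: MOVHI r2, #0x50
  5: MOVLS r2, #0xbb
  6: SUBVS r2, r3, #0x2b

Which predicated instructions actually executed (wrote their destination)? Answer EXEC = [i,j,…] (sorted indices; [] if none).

0: ✓ CMP  NZCV=1010
1: ✓ MOVMI  r0←0x31
2: · ADDGE
3: ✓ CMP  NZCV=1010
4: ✓ MOVHI  r2←0x50
5: · MOVLS
6: · SUBVS

EXEC = [1,4]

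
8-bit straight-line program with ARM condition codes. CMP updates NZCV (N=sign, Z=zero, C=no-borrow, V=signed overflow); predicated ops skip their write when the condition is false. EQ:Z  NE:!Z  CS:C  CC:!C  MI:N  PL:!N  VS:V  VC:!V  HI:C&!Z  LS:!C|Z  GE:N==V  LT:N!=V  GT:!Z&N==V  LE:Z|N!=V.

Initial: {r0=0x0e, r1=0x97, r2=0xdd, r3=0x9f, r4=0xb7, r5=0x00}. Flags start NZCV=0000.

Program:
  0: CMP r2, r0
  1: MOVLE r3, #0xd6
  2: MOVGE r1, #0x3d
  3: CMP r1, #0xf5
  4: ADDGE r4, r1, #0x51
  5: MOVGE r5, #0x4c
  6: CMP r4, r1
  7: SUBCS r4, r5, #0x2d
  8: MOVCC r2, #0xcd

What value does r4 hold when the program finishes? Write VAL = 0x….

VAL = 0xd3

[0] flags=1010 → (cmp)
[1] flags=1010 LE?T → r3=0xd6
[2] flags=1010 GE?F → skip
[3] flags=1000 → (cmp)
[4] flags=1000 GE?F → skip
[5] flags=1000 GE?F → skip
[6] flags=0010 → (cmp)
[7] flags=0010 CS?T → r4=0xd3
[8] flags=0010 CC?F → skip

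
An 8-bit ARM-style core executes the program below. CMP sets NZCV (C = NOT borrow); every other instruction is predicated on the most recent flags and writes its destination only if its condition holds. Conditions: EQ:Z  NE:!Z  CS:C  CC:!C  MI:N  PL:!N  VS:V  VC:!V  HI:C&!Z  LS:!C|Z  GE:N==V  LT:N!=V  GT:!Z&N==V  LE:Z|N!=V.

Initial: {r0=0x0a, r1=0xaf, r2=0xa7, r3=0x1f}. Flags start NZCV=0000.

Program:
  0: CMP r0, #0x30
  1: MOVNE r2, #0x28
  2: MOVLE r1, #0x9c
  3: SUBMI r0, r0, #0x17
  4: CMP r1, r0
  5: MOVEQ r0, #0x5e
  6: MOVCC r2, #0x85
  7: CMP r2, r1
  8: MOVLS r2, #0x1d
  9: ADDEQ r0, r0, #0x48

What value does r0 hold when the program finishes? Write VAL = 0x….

0: ✓ CMP  NZCV=1000
1: ✓ MOVNE  r2←0x28
2: ✓ MOVLE  r1←0x9c
3: ✓ SUBMI  r0←0xf3
4: ✓ CMP  NZCV=1000
5: · MOVEQ
6: ✓ MOVCC  r2←0x85
7: ✓ CMP  NZCV=1000
8: ✓ MOVLS  r2←0x1d
9: · ADDEQ

VAL = 0xf3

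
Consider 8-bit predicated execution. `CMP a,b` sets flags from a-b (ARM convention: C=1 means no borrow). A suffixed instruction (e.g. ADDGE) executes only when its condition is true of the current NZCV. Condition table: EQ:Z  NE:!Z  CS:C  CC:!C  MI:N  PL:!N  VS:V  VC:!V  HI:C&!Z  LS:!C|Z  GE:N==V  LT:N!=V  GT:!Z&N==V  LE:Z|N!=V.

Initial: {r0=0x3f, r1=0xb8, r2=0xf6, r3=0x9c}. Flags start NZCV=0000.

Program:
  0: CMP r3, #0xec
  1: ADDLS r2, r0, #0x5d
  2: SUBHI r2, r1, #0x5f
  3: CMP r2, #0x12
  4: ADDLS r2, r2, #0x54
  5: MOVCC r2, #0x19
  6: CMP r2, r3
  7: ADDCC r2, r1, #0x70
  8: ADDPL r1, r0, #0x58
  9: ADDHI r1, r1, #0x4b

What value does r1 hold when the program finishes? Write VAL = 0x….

0: ✓ CMP  NZCV=1000
1: ✓ ADDLS  r2←0x9c
2: · SUBHI
3: ✓ CMP  NZCV=1010
4: · ADDLS
5: · MOVCC
6: ✓ CMP  NZCV=0110
7: · ADDCC
8: ✓ ADDPL  r1←0x97
9: · ADDHI

VAL = 0x97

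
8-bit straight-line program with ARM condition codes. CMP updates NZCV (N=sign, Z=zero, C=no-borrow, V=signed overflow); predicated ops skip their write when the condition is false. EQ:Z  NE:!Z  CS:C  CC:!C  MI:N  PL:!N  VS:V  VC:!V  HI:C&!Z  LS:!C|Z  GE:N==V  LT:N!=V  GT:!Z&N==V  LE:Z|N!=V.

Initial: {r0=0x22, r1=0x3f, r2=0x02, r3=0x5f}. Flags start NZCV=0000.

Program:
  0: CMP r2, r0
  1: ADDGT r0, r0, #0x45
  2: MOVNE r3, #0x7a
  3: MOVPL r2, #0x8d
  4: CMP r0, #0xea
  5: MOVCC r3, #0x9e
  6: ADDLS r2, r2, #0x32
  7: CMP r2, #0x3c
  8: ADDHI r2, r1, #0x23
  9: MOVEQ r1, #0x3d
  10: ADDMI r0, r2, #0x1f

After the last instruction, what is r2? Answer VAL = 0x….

VAL = 0x34

0: ✓ CMP  NZCV=1000
1: · ADDGT
2: ✓ MOVNE  r3←0x7a
3: · MOVPL
4: ✓ CMP  NZCV=0000
5: ✓ MOVCC  r3←0x9e
6: ✓ ADDLS  r2←0x34
7: ✓ CMP  NZCV=1000
8: · ADDHI
9: · MOVEQ
10: ✓ ADDMI  r0←0x53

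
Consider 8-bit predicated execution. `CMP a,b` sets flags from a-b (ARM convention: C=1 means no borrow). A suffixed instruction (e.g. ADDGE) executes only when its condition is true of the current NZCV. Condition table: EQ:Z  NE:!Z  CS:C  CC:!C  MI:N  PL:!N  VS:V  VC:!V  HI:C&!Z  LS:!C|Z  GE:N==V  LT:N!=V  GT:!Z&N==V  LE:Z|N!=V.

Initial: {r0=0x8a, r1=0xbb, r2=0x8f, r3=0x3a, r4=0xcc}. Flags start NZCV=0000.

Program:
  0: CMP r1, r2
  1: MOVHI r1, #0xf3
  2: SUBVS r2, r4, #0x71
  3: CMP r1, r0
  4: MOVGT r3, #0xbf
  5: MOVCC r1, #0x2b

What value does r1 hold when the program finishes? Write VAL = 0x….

VAL = 0xf3

[0] flags=0010 → (cmp)
[1] flags=0010 HI?T → r1=0xf3
[2] flags=0010 VS?F → skip
[3] flags=0010 → (cmp)
[4] flags=0010 GT?T → r3=0xbf
[5] flags=0010 CC?F → skip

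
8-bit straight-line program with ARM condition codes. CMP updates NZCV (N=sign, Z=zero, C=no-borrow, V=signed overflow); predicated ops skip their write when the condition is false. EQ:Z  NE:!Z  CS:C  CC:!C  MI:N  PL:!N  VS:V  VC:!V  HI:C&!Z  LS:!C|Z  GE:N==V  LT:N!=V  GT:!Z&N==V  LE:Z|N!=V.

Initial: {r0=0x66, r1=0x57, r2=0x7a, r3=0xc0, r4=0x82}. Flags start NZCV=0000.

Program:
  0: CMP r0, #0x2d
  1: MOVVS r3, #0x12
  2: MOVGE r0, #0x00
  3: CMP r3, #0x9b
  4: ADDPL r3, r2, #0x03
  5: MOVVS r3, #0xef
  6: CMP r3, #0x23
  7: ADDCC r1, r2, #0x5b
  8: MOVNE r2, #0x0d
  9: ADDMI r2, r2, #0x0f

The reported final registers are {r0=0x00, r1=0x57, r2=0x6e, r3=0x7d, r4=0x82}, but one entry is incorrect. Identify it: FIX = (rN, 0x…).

[0] flags=0010 → (cmp)
[1] flags=0010 VS?F → skip
[2] flags=0010 GE?T → r0=0x00
[3] flags=0010 → (cmp)
[4] flags=0010 PL?T → r3=0x7d
[5] flags=0010 VS?F → skip
[6] flags=0010 → (cmp)
[7] flags=0010 CC?F → skip
[8] flags=0010 NE?T → r2=0x0d
[9] flags=0010 MI?F → skip

FIX = (r2, 0x0d)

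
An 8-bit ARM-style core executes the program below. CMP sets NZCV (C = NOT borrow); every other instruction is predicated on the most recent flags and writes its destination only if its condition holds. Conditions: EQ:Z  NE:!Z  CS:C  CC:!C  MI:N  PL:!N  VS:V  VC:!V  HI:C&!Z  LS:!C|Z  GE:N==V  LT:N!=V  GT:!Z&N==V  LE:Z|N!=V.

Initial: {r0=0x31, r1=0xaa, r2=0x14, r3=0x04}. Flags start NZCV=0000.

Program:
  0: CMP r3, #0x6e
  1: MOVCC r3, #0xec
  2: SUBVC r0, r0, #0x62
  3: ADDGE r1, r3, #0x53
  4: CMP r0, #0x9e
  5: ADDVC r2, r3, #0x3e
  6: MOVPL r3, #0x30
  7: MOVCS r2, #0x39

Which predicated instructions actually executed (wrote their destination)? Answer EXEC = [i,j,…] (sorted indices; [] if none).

[0] flags=1000 → (cmp)
[1] flags=1000 CC?T → r3=0xec
[2] flags=1000 VC?T → r0=0xcf
[3] flags=1000 GE?F → skip
[4] flags=0010 → (cmp)
[5] flags=0010 VC?T → r2=0x2a
[6] flags=0010 PL?T → r3=0x30
[7] flags=0010 CS?T → r2=0x39

EXEC = [1,2,5,6,7]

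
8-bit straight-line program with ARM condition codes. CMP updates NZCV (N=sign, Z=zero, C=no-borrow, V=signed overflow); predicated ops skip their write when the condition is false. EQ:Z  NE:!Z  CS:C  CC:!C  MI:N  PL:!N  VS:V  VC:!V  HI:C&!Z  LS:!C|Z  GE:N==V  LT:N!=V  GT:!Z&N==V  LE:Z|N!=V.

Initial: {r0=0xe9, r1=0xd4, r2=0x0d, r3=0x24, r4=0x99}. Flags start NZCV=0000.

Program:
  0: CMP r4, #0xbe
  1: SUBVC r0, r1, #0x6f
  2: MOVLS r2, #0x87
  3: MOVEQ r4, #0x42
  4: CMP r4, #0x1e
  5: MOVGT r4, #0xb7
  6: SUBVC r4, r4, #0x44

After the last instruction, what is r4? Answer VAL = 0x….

VAL = 0x99

0: ✓ CMP  NZCV=1000
1: ✓ SUBVC  r0←0x65
2: ✓ MOVLS  r2←0x87
3: · MOVEQ
4: ✓ CMP  NZCV=0011
5: · MOVGT
6: · SUBVC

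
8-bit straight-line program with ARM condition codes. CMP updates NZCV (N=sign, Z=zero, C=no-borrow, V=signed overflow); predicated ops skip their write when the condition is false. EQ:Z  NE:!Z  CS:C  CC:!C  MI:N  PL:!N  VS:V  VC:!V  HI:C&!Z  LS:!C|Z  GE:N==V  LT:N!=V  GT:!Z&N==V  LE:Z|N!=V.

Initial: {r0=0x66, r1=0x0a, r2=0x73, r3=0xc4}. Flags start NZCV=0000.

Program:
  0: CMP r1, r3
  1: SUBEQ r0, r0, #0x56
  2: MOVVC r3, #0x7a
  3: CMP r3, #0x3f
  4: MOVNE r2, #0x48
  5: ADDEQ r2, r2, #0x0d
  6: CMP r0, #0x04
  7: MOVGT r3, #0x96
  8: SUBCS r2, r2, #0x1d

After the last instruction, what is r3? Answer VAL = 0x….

[0] flags=0000 → (cmp)
[1] flags=0000 EQ?F → skip
[2] flags=0000 VC?T → r3=0x7a
[3] flags=0010 → (cmp)
[4] flags=0010 NE?T → r2=0x48
[5] flags=0010 EQ?F → skip
[6] flags=0010 → (cmp)
[7] flags=0010 GT?T → r3=0x96
[8] flags=0010 CS?T → r2=0x2b

VAL = 0x96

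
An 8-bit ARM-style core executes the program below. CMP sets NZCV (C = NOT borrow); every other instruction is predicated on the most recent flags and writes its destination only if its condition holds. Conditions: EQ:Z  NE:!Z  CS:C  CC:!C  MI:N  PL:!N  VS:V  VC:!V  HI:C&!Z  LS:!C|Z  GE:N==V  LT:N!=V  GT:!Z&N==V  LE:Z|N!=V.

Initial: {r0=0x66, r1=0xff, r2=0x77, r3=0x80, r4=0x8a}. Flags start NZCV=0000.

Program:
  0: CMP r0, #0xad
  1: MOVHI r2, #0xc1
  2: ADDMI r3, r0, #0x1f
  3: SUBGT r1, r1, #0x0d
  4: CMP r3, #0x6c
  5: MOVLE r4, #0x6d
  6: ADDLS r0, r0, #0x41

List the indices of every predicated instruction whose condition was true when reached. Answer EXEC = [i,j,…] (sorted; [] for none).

0: ✓ CMP  NZCV=1001
1: · MOVHI
2: ✓ ADDMI  r3←0x85
3: ✓ SUBGT  r1←0xf2
4: ✓ CMP  NZCV=0011
5: ✓ MOVLE  r4←0x6d
6: · ADDLS

EXEC = [2,3,5]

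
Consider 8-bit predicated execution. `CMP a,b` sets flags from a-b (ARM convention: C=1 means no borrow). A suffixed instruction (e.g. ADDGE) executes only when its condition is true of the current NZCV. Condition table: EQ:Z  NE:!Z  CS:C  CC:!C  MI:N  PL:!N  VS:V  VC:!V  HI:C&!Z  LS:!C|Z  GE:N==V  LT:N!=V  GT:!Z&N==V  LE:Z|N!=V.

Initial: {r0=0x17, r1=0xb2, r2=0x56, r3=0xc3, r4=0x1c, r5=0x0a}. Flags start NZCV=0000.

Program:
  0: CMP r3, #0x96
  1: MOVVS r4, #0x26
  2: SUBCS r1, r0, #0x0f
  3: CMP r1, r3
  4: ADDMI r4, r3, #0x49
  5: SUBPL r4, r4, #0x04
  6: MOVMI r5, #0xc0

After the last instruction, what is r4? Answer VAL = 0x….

VAL = 0x18

0: ✓ CMP  NZCV=0010
1: · MOVVS
2: ✓ SUBCS  r1←0x08
3: ✓ CMP  NZCV=0000
4: · ADDMI
5: ✓ SUBPL  r4←0x18
6: · MOVMI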